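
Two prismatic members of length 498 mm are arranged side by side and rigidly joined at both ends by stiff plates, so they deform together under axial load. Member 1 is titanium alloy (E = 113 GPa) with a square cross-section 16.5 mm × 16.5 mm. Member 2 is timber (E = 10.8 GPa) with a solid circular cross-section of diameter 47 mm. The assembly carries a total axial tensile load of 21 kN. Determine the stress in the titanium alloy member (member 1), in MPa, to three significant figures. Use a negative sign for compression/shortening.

47.9 MPa

A_1 = 272.2 mm².
A_2 = 1735 mm².
Equal strain + equilibrium ⇒ each member carries load in proportion to AE: A₁E₁ = 30760000 N, A₂E₂ = 18740000 N, ΣAE = 49500000 N.
σ₁ = P·E₁/ΣAE = 21000·113000/49500000 = 47.94 MPa.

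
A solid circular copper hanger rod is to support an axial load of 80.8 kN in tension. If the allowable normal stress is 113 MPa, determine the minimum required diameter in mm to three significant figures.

30.2 mm

Required area A ≥ P/σ_allow = 80800/113 = 715 mm².
For a solid circular section, d ≥ √(4A/π) = 30.17 mm.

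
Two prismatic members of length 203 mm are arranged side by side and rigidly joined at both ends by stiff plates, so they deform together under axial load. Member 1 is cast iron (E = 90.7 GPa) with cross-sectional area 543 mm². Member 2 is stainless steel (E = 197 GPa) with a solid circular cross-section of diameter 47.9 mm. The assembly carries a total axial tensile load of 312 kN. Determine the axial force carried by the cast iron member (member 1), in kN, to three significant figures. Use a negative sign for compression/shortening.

A_2 = 1802 mm².
Equal strain + equilibrium ⇒ each member carries load in proportion to AE: A₁E₁ = 49250000 N, A₂E₂ = 355000000 N, ΣAE = 404200000 N.
F₁ = P·A₁E₁/ΣAE = 312000·49250000/404200000 = 38010 N.

38.0 kN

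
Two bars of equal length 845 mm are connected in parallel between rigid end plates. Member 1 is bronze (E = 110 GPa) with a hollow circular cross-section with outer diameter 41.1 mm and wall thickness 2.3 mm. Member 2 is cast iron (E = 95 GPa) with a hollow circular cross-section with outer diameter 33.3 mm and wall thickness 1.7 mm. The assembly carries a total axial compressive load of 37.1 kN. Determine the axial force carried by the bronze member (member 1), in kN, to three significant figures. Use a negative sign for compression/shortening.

-24.4 kN

A_1 = 280.4 mm².
A_2 = 168.8 mm².
Equal strain + equilibrium ⇒ each member carries load in proportion to AE: A₁E₁ = 30840000 N, A₂E₂ = 16030000 N, ΣAE = 46870000 N.
F₁ = P·A₁E₁/ΣAE = -37100·30840000/46870000 = -24410 N.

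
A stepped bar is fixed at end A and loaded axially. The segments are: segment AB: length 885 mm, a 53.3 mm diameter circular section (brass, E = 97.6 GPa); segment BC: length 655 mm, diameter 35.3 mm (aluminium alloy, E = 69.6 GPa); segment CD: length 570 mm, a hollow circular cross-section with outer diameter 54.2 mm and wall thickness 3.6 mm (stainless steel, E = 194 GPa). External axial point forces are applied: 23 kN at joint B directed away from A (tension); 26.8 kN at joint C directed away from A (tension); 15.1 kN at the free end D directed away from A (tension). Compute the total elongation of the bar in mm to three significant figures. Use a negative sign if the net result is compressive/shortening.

0.744 mm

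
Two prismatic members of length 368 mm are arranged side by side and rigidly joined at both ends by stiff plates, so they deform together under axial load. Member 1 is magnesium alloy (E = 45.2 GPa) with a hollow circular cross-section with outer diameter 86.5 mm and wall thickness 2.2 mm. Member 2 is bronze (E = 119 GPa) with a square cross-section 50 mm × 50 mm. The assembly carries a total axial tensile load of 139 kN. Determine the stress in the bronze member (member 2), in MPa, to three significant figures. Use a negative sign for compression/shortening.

A_1 = 582.6 mm².
A_2 = 2500 mm².
Equal strain + equilibrium ⇒ each member carries load in proportion to AE: A₁E₁ = 26340000 N, A₂E₂ = 297500000 N, ΣAE = 323800000 N.
σ₂ = P·E₂/ΣAE = 139000·119000/323800000 = 51.08 MPa.

51.1 MPa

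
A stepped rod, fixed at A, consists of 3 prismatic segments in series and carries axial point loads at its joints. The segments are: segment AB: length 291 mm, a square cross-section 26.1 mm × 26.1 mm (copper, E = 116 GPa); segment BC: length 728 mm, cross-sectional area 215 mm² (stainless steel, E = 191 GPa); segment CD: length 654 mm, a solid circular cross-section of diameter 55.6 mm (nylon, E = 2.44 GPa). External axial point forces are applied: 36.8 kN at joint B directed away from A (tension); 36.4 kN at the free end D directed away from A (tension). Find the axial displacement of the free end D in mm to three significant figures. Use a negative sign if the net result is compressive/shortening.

4.93 mm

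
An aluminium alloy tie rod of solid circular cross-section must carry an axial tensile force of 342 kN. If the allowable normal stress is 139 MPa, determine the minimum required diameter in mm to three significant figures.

56.0 mm

Required area A ≥ P/σ_allow = 342000/139 = 2460 mm².
For a solid circular section, d ≥ √(4A/π) = 55.97 mm.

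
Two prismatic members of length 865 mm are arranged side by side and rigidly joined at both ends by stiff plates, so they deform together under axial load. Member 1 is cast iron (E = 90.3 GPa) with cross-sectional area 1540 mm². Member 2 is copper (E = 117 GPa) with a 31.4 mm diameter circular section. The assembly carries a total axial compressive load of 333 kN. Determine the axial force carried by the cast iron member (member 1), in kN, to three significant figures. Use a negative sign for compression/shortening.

-202 kN

A_2 = 774.4 mm².
Equal strain + equilibrium ⇒ each member carries load in proportion to AE: A₁E₁ = 139100000 N, A₂E₂ = 90600000 N, ΣAE = 229700000 N.
F₁ = P·A₁E₁/ΣAE = -333000·139100000/229700000 = -201600 N.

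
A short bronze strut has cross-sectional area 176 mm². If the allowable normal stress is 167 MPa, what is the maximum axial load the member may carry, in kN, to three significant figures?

29.4 kN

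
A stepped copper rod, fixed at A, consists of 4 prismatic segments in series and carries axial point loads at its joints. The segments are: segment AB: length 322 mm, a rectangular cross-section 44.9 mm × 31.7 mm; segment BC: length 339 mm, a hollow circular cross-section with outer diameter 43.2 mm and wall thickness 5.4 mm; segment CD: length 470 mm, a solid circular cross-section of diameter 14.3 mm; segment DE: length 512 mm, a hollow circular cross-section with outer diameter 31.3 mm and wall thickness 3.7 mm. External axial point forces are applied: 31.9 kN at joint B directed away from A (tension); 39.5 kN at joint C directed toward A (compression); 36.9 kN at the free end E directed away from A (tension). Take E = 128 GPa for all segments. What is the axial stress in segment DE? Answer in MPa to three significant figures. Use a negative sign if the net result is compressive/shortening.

Internal axial forces (sectioning from the free end, tension +): N_DE = 36.9 kN, N_CD = 36.9 kN, N_BC = -2.6 kN, N_AB = 29.3 kN.
A_DE = 320.8 mm².
σ_DE = N_DE/A_DE = 36900/320.8 = 115 MPa.

115 MPa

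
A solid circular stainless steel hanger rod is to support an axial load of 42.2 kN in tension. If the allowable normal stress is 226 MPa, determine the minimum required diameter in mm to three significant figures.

Required area A ≥ P/σ_allow = 42200/226 = 186.7 mm².
For a solid circular section, d ≥ √(4A/π) = 15.42 mm.

15.4 mm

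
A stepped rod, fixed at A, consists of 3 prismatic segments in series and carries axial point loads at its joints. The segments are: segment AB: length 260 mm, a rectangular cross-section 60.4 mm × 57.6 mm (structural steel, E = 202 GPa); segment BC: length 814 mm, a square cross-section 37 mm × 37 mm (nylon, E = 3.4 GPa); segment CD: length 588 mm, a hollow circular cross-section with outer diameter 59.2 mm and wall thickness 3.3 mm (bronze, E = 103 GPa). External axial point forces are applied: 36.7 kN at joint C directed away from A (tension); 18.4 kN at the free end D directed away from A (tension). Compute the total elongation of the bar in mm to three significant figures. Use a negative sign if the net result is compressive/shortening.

Internal axial forces (sectioning from the free end, tension +): N_CD = 18.4 kN, N_BC = 55.1 kN, N_AB = 55.1 kN.
A_AB = 3479 mm².
A_BC = 1369 mm².
A_CD = 579.5 mm².
δ_AB = 55100·260/(3479·202000) = 0.02039 mm
δ_BC = 55100·814/(1369·3400) = 9.636 mm
δ_CD = 18400·588/(579.5·103000) = 0.1813 mm
δ = Σδ_i = 9.838 mm.

9.84 mm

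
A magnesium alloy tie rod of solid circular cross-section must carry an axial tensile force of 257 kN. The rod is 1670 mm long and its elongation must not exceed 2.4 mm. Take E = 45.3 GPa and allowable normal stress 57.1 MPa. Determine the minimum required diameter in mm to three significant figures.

75.7 mm

Required area A ≥ P/σ_allow = 257000/57.1 = 4501 mm².
For a solid circular section, d ≥ √(4A/π) = 75.7 mm.
Elongation limit: A ≥ PL/(Eδ_allow) = 257000·1670/(45300·2.4) = 3948 mm² ⇒ d ≥ 70.9 mm.
The stress limit governs.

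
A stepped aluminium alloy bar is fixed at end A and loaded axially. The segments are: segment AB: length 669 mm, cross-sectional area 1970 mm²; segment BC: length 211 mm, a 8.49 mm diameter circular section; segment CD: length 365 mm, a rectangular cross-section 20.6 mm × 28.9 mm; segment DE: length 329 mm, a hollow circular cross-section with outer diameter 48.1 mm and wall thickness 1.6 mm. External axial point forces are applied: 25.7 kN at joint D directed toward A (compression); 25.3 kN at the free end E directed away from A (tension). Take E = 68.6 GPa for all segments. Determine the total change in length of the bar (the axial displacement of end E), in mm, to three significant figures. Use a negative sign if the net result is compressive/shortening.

Internal axial forces (sectioning from the free end, tension +): N_DE = 25.3 kN, N_CD = -0.4 kN, N_BC = -0.4 kN, N_AB = -0.4 kN.
A_BC = 56.61 mm².
A_CD = 595.3 mm².
A_DE = 233.7 mm².
δ_AB = -400·669/(1970·68600) = -0.00198 mm
δ_BC = -400·211/(56.61·68600) = -0.02173 mm
δ_CD = -400·365/(595.3·68600) = -0.003575 mm
δ_DE = 25300·329/(233.7·68600) = 0.5191 mm
δ = Σδ_i = 0.4918 mm.

0.492 mm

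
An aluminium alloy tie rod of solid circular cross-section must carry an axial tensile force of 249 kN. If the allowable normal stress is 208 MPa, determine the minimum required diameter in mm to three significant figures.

39.0 mm

Required area A ≥ P/σ_allow = 249000/208 = 1197 mm².
For a solid circular section, d ≥ √(4A/π) = 39.04 mm.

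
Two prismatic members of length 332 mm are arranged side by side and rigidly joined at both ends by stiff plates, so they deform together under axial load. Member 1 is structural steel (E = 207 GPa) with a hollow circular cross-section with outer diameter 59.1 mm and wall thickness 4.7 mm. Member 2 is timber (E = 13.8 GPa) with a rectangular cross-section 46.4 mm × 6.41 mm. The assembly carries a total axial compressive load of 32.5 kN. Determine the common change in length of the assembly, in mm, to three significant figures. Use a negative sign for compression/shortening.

A_1 = 803.2 mm².
A_2 = 297.4 mm².
Equal strain + equilibrium ⇒ each member carries load in proportion to AE: A₁E₁ = 166300000 N, A₂E₂ = 4104000 N, ΣAE = 170400000 N.
δ = PL/ΣAE = -32500·332/170400000 = -0.06333 mm.

-0.0633 mm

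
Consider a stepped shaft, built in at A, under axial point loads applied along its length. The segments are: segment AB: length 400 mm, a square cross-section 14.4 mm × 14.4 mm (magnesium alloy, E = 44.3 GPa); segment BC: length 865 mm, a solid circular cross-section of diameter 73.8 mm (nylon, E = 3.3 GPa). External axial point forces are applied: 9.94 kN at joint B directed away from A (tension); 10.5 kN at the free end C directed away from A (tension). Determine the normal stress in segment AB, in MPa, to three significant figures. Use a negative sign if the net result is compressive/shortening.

Internal axial forces (sectioning from the free end, tension +): N_BC = 10.5 kN, N_AB = 20.44 kN.
A_AB = 207.4 mm².
σ_AB = N_AB/A_AB = 20440/207.4 = 98.57 MPa.

98.6 MPa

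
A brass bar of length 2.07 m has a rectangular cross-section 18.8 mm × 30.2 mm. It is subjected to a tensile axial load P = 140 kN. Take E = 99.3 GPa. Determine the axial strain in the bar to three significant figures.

A = 567.8 mm².
σ = N/A = 246.6 MPa; ε = σ/E = 246.6/99300 = 2.483e-03.

0.00248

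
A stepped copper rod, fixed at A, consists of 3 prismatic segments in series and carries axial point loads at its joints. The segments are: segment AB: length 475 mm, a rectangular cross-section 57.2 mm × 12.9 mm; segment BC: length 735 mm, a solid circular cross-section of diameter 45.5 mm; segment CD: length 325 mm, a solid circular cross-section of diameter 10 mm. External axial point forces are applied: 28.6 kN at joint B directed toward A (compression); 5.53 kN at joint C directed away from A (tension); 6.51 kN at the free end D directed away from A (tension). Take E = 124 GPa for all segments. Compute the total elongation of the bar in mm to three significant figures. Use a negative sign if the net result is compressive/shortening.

0.175 mm

Internal axial forces (sectioning from the free end, tension +): N_CD = 6.51 kN, N_BC = 12.04 kN, N_AB = -16.56 kN.
A_AB = 737.9 mm².
A_BC = 1626 mm².
A_CD = 78.54 mm².
δ_AB = -16560·475/(737.9·124000) = -0.08597 mm
δ_BC = 12040·735/(1626·124000) = 0.04389 mm
δ_CD = 6510·325/(78.54·124000) = 0.2172 mm
δ = Σδ_i = 0.1752 mm.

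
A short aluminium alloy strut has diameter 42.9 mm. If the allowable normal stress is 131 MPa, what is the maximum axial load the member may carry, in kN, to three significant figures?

189 kN

A = 1445 mm².
P_max = σ_allow · A = 131 · 1445 = 189400 N = 189.4 kN.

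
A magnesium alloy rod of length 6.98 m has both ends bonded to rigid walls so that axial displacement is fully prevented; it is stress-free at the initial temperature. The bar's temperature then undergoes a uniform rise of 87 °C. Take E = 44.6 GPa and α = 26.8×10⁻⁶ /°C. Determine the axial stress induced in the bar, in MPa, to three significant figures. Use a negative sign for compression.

Free thermal expansion αLΔT = 26.8e-6 · 6980 · 87 = 16.27 mm.
The walls impose strain ε = −(16.27)/6980 = -2.3316e-03; σ = Eε = 44600 · -2.3316e-03 = -104 MPa.

-104 MPa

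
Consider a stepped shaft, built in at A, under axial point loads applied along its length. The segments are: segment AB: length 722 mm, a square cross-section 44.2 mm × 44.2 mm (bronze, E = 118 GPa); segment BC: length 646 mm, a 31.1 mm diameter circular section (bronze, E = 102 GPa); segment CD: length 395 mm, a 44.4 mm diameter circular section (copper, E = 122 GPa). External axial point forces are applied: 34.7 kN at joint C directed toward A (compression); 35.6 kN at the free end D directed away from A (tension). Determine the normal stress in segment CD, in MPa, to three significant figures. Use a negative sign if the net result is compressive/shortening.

23.0 MPa

Internal axial forces (sectioning from the free end, tension +): N_CD = 35.6 kN, N_BC = 0.9 kN, N_AB = 0.9 kN.
A_CD = 1548 mm².
σ_CD = N_CD/A_CD = 35600/1548 = 22.99 MPa.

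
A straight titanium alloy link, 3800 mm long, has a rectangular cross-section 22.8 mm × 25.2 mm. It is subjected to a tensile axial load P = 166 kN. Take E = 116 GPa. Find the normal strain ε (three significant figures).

0.00249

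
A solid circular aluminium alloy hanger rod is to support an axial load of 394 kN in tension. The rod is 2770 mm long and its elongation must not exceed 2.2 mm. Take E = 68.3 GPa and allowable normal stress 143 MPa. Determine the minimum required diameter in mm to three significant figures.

96.2 mm

Required area A ≥ P/σ_allow = 394000/143 = 2755 mm².
For a solid circular section, d ≥ √(4A/π) = 59.23 mm.
Elongation limit: A ≥ PL/(Eδ_allow) = 394000·2770/(68300·2.2) = 7263 mm² ⇒ d ≥ 96.17 mm.
The elongation limit governs.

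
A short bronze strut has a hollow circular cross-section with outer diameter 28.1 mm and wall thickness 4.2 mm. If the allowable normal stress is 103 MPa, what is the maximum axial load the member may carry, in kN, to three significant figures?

32.5 kN

A = 315.4 mm².
P_max = σ_allow · A = 103 · 315.4 = 32480 N = 32.48 kN.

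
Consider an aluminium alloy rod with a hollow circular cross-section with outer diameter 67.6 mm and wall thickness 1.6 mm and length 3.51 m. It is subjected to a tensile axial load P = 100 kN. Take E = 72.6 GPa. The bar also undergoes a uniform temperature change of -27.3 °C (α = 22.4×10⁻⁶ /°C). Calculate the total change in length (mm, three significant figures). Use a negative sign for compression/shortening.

A = 331.8 mm².
δ_mech = NL/(AE) = 100000·3510/(331.8·72600) = 14.57 mm.
δ_thermal = αLΔT = 22.4e-6·3510·-27.3 = -2.146 mm.
δ = δ_mech + δ_thermal = 12.43 mm.

12.4 mm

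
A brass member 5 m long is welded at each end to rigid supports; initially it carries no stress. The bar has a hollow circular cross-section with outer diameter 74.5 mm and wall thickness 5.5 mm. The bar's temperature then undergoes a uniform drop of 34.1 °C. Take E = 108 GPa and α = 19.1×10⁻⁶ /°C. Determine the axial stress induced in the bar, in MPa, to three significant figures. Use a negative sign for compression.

Free thermal expansion αLΔT = 19.1e-6 · 5000 · -34.1 = -3.257 mm.
The walls impose strain ε = −(-3.257)/5000 = 6.5131e-04; σ = Eε = 108000 · 6.5131e-04 = 70.34 MPa.

70.3 MPa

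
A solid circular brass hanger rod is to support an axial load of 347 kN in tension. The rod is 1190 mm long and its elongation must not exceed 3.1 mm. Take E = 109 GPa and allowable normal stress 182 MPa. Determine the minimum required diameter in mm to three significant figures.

49.3 mm

Required area A ≥ P/σ_allow = 347000/182 = 1907 mm².
For a solid circular section, d ≥ √(4A/π) = 49.27 mm.
Elongation limit: A ≥ PL/(Eδ_allow) = 347000·1190/(109000·3.1) = 1222 mm² ⇒ d ≥ 39.45 mm.
The stress limit governs.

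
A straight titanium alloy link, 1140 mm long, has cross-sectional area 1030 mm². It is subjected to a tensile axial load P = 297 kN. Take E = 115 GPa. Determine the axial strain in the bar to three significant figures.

0.00251

σ = N/A = 288.3 MPa; ε = σ/E = 288.3/115000 = 2.507e-03.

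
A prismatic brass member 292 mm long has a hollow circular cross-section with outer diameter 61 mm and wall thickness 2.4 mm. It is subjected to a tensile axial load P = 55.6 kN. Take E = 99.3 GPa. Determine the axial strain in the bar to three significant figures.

0.00127

A = 441.8 mm².
σ = N/A = 125.8 MPa; ε = σ/E = 125.8/99300 = 1.267e-03.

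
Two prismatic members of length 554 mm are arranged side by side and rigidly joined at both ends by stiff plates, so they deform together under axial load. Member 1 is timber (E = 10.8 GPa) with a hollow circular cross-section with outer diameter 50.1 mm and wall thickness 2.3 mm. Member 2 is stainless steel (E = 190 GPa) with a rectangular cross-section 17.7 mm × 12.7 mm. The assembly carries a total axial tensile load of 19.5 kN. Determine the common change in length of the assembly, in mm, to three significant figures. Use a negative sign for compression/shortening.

A_1 = 345.4 mm².
A_2 = 224.8 mm².
Equal strain + equilibrium ⇒ each member carries load in proportion to AE: A₁E₁ = 3730000 N, A₂E₂ = 42710000 N, ΣAE = 46440000 N.
δ = PL/ΣAE = 19500·554/46440000 = 0.2326 mm.

0.233 mm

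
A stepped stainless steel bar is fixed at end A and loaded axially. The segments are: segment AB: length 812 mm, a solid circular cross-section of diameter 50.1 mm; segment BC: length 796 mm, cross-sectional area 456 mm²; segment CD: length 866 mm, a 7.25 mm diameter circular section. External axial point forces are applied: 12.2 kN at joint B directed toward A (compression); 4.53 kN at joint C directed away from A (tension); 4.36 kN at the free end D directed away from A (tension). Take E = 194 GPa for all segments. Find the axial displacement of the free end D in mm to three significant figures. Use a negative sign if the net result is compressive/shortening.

Internal axial forces (sectioning from the free end, tension +): N_CD = 4.36 kN, N_BC = 8.89 kN, N_AB = -3.31 kN.
A_AB = 1971 mm².
A_CD = 41.28 mm².
δ_AB = -3310·812/(1971·194000) = -0.007028 mm
δ_BC = 8890·796/(456·194000) = 0.07999 mm
δ_CD = 4360·866/(41.28·194000) = 0.4715 mm
δ = Σδ_i = 0.5444 mm.

0.544 mm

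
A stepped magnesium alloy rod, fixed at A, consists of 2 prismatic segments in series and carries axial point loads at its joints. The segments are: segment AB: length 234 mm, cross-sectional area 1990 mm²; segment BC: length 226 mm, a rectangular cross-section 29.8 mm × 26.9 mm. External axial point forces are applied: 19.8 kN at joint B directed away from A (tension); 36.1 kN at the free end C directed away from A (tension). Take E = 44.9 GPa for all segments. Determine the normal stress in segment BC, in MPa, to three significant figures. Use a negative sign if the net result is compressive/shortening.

Internal axial forces (sectioning from the free end, tension +): N_BC = 36.1 kN, N_AB = 55.9 kN.
A_BC = 801.6 mm².
σ_BC = N_BC/A_BC = 36100/801.6 = 45.03 MPa.

45.0 MPa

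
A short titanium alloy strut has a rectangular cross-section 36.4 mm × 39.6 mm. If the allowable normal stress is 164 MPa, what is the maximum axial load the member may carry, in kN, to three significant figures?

236 kN

A = 1441 mm².
P_max = σ_allow · A = 164 · 1441 = 236400 N = 236.4 kN.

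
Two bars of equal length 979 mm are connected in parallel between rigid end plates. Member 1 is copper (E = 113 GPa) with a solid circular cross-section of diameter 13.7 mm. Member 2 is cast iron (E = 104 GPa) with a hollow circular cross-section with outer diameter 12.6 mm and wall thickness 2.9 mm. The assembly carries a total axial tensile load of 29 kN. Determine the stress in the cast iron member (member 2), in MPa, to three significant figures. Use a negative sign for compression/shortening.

A_1 = 147.4 mm².
A_2 = 88.37 mm².
Equal strain + equilibrium ⇒ each member carries load in proportion to AE: A₁E₁ = 16660000 N, A₂E₂ = 9191000 N, ΣAE = 25850000 N.
σ₂ = P·E₂/ΣAE = 29000·104000/25850000 = 116.7 MPa.

117 MPa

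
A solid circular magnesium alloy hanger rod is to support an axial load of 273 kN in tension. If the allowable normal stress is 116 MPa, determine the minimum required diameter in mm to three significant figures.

Required area A ≥ P/σ_allow = 273000/116 = 2353 mm².
For a solid circular section, d ≥ √(4A/π) = 54.74 mm.

54.7 mm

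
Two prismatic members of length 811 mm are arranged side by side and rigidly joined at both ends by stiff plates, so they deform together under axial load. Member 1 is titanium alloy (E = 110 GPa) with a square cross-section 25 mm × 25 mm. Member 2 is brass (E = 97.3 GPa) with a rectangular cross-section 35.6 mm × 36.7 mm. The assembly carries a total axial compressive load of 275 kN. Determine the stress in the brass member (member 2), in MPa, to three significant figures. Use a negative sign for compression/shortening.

A_1 = 625 mm².
A_2 = 1307 mm².
Equal strain + equilibrium ⇒ each member carries load in proportion to AE: A₁E₁ = 68750000 N, A₂E₂ = 127100000 N, ΣAE = 195900000 N.
σ₂ = P·E₂/ΣAE = -275000·97300/195900000 = -136.6 MPa.

-137 MPa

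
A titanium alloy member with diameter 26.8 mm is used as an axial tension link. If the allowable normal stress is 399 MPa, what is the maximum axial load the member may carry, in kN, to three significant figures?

225 kN

A = 564.1 mm².
P_max = σ_allow · A = 399 · 564.1 = 225100 N = 225.1 kN.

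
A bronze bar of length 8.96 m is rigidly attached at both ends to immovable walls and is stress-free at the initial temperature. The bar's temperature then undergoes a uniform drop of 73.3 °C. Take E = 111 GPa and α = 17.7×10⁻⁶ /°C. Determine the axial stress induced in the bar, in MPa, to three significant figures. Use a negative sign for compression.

Free thermal expansion αLΔT = 17.7e-6 · 8960 · -73.3 = -11.62 mm.
The walls impose strain ε = −(-11.62)/8960 = 1.2974e-03; σ = Eε = 111000 · 1.2974e-03 = 144 MPa.

144 MPa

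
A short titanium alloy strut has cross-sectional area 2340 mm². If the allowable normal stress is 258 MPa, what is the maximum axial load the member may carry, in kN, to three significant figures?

604 kN

P_max = σ_allow · A = 258 · 2340 = 603700 N = 603.7 kN.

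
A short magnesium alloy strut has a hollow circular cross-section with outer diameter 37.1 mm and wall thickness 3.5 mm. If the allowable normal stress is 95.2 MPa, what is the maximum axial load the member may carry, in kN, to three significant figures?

35.2 kN

A = 369.5 mm².
P_max = σ_allow · A = 95.2 · 369.5 = 35170 N = 35.17 kN.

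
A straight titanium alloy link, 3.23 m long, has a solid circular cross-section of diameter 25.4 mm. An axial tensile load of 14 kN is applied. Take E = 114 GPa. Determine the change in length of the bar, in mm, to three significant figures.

A = 506.7 mm².
δ_mech = NL/(AE) = 14000·3230/(506.7·114000) = 0.7828 mm.

0.783 mm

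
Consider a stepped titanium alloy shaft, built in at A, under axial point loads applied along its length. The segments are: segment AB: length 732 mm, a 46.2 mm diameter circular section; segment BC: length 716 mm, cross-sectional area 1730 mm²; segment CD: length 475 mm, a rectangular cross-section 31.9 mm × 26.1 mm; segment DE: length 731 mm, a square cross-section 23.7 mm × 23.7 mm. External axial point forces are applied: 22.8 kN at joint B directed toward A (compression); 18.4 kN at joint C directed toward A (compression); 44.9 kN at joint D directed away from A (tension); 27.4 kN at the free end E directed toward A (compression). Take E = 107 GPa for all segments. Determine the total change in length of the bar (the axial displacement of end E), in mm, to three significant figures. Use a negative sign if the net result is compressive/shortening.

-0.340 mm

Internal axial forces (sectioning from the free end, tension +): N_DE = -27.4 kN, N_CD = 17.5 kN, N_BC = -0.9 kN, N_AB = -23.7 kN.
A_AB = 1676 mm².
A_CD = 832.6 mm².
A_DE = 561.7 mm².
δ_AB = -23700·732/(1676·107000) = -0.09672 mm
δ_BC = -900·716/(1730·107000) = -0.003481 mm
δ_CD = 17500·475/(832.6·107000) = 0.09331 mm
δ_DE = -27400·731/(561.7·107000) = -0.3333 mm
δ = Σδ_i = -0.3402 mm.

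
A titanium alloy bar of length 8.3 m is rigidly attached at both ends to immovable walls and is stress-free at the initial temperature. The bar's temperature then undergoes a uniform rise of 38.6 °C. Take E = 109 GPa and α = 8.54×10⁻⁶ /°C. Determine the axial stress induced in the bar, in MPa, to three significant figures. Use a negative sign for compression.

-35.9 MPa

Free thermal expansion αLΔT = 8.54e-6 · 8300 · 38.6 = 2.736 mm.
The walls impose strain ε = −(2.736)/8300 = -3.2964e-04; σ = Eε = 109000 · -3.2964e-04 = -35.93 MPa.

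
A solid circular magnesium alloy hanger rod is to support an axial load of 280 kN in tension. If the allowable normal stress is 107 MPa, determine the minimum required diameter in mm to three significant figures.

57.7 mm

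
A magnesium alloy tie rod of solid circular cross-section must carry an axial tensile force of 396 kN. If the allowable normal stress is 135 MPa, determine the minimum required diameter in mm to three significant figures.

Required area A ≥ P/σ_allow = 396000/135 = 2933 mm².
For a solid circular section, d ≥ √(4A/π) = 61.11 mm.

61.1 mm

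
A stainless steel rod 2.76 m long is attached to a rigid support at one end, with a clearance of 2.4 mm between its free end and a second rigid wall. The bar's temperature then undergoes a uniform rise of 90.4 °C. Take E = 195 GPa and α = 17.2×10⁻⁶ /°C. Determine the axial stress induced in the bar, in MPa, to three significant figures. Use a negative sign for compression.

-134 MPa

Free thermal expansion αLΔT = 17.2e-6 · 2760 · 90.4 = 4.291 mm.
The walls engage after the gap closes; constrained expansion = 4.291 − 2.4 = 1.891 mm.
The walls impose strain ε = −(1.891)/2760 = -6.8531e-04; σ = Eε = 195000 · -6.8531e-04 = -133.6 MPa.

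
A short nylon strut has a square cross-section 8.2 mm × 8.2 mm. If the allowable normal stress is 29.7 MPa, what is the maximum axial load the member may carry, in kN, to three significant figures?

2.00 kN

A = 67.24 mm².
P_max = σ_allow · A = 29.7 · 67.24 = 1997 N = 1.997 kN.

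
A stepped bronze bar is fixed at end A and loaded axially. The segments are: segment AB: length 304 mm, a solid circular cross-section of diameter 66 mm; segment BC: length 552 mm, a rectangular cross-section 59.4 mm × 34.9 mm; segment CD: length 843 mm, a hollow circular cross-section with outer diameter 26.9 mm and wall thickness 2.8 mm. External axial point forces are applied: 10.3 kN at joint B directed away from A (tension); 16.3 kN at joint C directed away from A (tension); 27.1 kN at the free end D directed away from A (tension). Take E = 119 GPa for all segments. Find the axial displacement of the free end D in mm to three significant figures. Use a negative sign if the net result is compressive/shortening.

1.04 mm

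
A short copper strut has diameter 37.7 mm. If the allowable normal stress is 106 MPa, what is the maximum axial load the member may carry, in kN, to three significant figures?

118 kN

A = 1116 mm².
P_max = σ_allow · A = 106 · 1116 = 118300 N = 118.3 kN.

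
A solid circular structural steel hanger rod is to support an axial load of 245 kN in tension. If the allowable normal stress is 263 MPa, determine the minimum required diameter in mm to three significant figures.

34.4 mm

Required area A ≥ P/σ_allow = 245000/263 = 931.6 mm².
For a solid circular section, d ≥ √(4A/π) = 34.44 mm.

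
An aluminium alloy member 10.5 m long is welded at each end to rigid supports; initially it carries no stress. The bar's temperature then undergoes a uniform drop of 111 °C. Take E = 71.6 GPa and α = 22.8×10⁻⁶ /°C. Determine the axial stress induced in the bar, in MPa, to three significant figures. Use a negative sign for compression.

181 MPa

Free thermal expansion αLΔT = 22.8e-6 · 10500 · -111 = -26.57 mm.
The walls impose strain ε = −(-26.57)/10500 = 2.5308e-03; σ = Eε = 71600 · 2.5308e-03 = 181.2 MPa.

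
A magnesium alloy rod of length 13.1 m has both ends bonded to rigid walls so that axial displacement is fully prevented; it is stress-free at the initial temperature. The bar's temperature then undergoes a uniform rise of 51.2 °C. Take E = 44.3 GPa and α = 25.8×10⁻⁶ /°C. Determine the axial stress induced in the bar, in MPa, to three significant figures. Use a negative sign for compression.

-58.5 MPa

Free thermal expansion αLΔT = 25.8e-6 · 13100 · 51.2 = 17.3 mm.
The walls impose strain ε = −(17.3)/13100 = -1.3210e-03; σ = Eε = 44300 · -1.3210e-03 = -58.52 MPa.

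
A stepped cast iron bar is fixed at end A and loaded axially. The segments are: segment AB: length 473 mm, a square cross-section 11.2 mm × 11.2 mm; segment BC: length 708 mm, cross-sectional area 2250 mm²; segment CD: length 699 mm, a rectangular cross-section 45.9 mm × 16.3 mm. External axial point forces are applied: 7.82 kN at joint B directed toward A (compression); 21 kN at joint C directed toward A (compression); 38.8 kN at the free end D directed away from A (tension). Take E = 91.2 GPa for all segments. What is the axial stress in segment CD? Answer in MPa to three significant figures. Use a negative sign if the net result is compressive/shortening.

51.9 MPa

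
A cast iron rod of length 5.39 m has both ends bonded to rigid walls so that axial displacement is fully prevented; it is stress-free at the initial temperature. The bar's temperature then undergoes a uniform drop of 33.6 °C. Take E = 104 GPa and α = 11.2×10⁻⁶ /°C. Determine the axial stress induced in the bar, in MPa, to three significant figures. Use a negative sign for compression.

39.1 MPa

Free thermal expansion αLΔT = 11.2e-6 · 5390 · -33.6 = -2.028 mm.
The walls impose strain ε = −(-2.028)/5390 = 3.7632e-04; σ = Eε = 104000 · 3.7632e-04 = 39.14 MPa.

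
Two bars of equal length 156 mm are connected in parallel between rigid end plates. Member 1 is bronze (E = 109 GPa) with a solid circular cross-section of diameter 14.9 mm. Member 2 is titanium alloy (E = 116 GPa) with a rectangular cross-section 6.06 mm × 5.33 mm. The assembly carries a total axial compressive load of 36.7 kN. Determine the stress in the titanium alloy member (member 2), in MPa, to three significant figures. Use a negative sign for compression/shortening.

-187 MPa

A_1 = 174.4 mm².
A_2 = 32.3 mm².
Equal strain + equilibrium ⇒ each member carries load in proportion to AE: A₁E₁ = 19010000 N, A₂E₂ = 3747000 N, ΣAE = 22750000 N.
σ₂ = P·E₂/ΣAE = -36700·116000/22750000 = -187.1 MPa.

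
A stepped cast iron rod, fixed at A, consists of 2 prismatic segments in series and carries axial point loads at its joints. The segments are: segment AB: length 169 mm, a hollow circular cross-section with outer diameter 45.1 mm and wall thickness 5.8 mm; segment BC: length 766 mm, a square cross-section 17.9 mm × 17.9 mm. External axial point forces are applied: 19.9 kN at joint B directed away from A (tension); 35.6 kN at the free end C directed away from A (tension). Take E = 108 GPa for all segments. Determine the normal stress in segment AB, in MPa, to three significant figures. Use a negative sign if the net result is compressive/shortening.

Internal axial forces (sectioning from the free end, tension +): N_BC = 35.6 kN, N_AB = 55.5 kN.
A_AB = 716.1 mm².
σ_AB = N_AB/A_AB = 55500/716.1 = 77.5 MPa.

77.5 MPa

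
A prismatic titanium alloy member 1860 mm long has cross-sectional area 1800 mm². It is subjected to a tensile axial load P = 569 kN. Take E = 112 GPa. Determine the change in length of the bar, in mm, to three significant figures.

5.25 mm

δ_mech = NL/(AE) = 569000·1860/(1800·112000) = 5.25 mm.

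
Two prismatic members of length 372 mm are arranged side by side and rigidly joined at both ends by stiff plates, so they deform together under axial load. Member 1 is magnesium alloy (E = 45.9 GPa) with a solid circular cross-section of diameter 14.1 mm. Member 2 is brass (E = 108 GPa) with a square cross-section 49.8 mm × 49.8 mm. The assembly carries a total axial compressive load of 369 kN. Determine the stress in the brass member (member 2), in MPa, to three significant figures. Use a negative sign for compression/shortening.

A_1 = 156.1 mm².
A_2 = 2480 mm².
Equal strain + equilibrium ⇒ each member carries load in proportion to AE: A₁E₁ = 7167000 N, A₂E₂ = 267800000 N, ΣAE = 275000000 N.
σ₂ = P·E₂/ΣAE = -369000·108000/275000000 = -144.9 MPa.

-145 MPa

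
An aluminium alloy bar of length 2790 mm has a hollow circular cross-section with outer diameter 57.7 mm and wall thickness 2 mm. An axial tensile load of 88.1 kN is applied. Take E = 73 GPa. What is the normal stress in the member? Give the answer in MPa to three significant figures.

252 MPa

A = 350 mm².
σ = N/A = 88100/350 = 251.7 MPa.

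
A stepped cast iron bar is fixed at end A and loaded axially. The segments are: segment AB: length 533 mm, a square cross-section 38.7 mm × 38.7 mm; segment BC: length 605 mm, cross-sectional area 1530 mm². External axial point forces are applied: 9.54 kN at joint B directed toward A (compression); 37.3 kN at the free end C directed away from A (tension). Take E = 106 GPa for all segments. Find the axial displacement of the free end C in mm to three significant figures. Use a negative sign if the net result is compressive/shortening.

0.232 mm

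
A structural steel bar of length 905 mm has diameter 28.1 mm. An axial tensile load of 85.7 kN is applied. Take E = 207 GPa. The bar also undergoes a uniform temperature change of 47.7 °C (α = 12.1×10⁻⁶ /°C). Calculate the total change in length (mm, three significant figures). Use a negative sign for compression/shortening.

A = 620.2 mm².
δ_mech = NL/(AE) = 85700·905/(620.2·207000) = 0.6042 mm.
δ_thermal = αLΔT = 12.1e-6·905·47.7 = 0.5223 mm.
δ = δ_mech + δ_thermal = 1.127 mm.

1.13 mm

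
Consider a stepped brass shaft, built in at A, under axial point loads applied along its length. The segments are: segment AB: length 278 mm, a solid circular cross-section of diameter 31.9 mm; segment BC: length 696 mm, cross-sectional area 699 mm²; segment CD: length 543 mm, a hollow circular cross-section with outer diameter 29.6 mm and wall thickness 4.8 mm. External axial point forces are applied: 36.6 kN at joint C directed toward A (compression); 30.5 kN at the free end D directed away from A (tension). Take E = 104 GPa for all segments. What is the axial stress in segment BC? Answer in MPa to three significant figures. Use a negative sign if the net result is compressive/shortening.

-8.73 MPa

Internal axial forces (sectioning from the free end, tension +): N_CD = 30.5 kN, N_BC = -6.1 kN, N_AB = -6.1 kN.
σ_BC = N_BC/A_BC = -6100/699 = -8.727 MPa.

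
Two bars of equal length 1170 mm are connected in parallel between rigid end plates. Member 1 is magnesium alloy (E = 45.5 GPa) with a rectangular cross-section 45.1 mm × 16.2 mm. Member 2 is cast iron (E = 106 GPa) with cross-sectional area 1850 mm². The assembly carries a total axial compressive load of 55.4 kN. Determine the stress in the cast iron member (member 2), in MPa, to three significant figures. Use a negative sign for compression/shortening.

A_1 = 730.6 mm².
Equal strain + equilibrium ⇒ each member carries load in proportion to AE: A₁E₁ = 33240000 N, A₂E₂ = 196100000 N, ΣAE = 229300000 N.
σ₂ = P·E₂/ΣAE = -55400·106000/229300000 = -25.61 MPa.

-25.6 MPa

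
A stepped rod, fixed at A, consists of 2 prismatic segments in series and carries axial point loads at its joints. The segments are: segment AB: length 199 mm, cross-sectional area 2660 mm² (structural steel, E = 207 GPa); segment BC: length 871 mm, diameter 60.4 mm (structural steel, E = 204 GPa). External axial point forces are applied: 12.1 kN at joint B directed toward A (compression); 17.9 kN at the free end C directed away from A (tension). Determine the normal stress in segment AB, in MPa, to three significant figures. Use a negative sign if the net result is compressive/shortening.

2.18 MPa

Internal axial forces (sectioning from the free end, tension +): N_BC = 17.9 kN, N_AB = 5.8 kN.
σ_AB = N_AB/A_AB = 5800/2660 = 2.18 MPa.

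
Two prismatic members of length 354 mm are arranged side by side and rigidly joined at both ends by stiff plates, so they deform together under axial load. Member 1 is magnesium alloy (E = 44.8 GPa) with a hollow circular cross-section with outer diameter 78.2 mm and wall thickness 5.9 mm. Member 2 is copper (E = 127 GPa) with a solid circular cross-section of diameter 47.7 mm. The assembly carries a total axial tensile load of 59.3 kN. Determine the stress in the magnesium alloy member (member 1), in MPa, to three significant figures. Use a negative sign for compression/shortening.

A_1 = 1340 mm².
A_2 = 1787 mm².
Equal strain + equilibrium ⇒ each member carries load in proportion to AE: A₁E₁ = 60040000 N, A₂E₂ = 227000000 N, ΣAE = 287000000 N.
σ₁ = P·E₁/ΣAE = 59300·44800/287000000 = 9.257 MPa.

9.26 MPa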